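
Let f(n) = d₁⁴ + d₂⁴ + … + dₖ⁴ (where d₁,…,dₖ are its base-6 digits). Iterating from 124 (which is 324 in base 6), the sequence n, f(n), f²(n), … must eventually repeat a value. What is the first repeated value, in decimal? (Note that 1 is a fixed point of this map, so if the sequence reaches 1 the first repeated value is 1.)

353

124 = (3,2,4)_6 → 3⁴ + 2⁴ + 4⁴ = 353
353 = (1,3,4,5)_6 → 1⁴ + 3⁴ + 4⁴ + 5⁴ = 963
963 = (4,2,4,3)_6 → 4⁴ + 2⁴ + 4⁴ + 3⁴ = 609
609 = (2,4,5,3)_6 → 2⁴ + 4⁴ + 5⁴ + 3⁴ = 978
978 = (4,3,1,0)_6 → 4⁴ + 3⁴ + 1⁴ + 0⁴ = 338
338 = (1,3,2,2)_6 → 1⁴ + 3⁴ + 2⁴ + 2⁴ = 114
114 = (3,1,0)_6 → 3⁴ + 1⁴ + 0⁴ = 82
82 = (2,1,4)_6 → 2⁴ + 1⁴ + 4⁴ = 273
273 = (1,1,3,3)_6 → 1⁴ + 1⁴ + 3⁴ + 3⁴ = 164
164 = (4,3,2)_6 → 4⁴ + 3⁴ + 2⁴ = 353  — 353 already appeared earlier.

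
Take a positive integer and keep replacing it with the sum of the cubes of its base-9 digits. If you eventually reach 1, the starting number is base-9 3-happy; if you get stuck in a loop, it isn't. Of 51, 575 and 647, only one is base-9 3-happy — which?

51

51: 51 → 341 → 577 → 345 → 99 → 9 → 1  — reaches 1 (base-9 3-happy)
575: 575 → 855 → 127 → 127  — repeats 127 (not base-9 3-happy)
647: 647 → 1367 → 1199 → 477 → 637 → 1029 → 271 → 55 → 217 → 225 → 351 → 91 → 3 → 27 → 27  — repeats 27 (not base-9 3-happy)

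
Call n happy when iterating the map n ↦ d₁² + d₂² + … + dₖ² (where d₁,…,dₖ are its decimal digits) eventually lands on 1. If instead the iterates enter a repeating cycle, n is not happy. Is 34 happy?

not happy

34 → 3² + 4² = 9 + 16 = 25
25 → 2² + 5² = 4 + 25 = 29
29 → 2² + 9² = 4 + 81 = 85
85 → 8² + 5² = 64 + 25 = 89
89 → 8² + 9² = 64 + 81 = 145
145 → 1² + 4² + 5² = 1 + 16 + 25 = 42
42 → 4² + 2² = 16 + 4 = 20
20 → 2² + 0² = 4 + 0 = 4
4 → 4² = 16
16 → 1² + 6² = 1 + 36 = 37
37 → 3² + 7² = 9 + 49 = 58
58 → 5² + 8² = 25 + 64 = 89  — 89 already seen; the sequence cycles without reaching 1.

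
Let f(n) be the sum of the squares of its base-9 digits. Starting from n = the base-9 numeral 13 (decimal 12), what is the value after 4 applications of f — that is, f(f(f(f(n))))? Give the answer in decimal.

16

12 = (1,3)_9 → 10
10 = (1,1)_9 → 2
2 = (2)_9 → 4
4 = (4)_9 → 16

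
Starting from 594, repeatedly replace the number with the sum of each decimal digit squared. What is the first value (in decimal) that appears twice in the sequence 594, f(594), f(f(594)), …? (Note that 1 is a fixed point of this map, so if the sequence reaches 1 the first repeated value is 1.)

37

594 → 5² + 9² + 4² = 25 + 81 + 16 = 122
122 → 1² + 2² + 2² = 1 + 4 + 4 = 9
9 → 9² = 81
81 → 8² + 1² = 64 + 1 = 65
65 → 6² + 5² = 36 + 25 = 61
61 → 6² + 1² = 36 + 1 = 37
37 → 3² + 7² = 9 + 49 = 58
58 → 5² + 8² = 25 + 64 = 89
89 → 8² + 9² = 64 + 81 = 145
145 → 1² + 4² + 5² = 1 + 16 + 25 = 42
42 → 4² + 2² = 16 + 4 = 20
20 → 2² + 0² = 4 + 0 = 4
4 → 4² = 16
16 → 1² + 6² = 1 + 36 = 37  — 37 already appeared earlier.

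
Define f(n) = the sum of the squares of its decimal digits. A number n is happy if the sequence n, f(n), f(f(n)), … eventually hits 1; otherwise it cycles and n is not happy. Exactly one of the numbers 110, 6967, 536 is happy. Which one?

536

110: 110 → 2 → 4 → 16 → 37 → 58 → 89 → 145 → 42 → 20 → 4  — repeats 4 (not happy)
6967: 6967 → 202 → 8 → 64 → 52 → 29 → 85 → 89 → 145 → 42 → 20 → 4 → 16 → 37 → 58 → 89  — repeats 89 (not happy)
536: 536 → 70 → 49 → 97 → 130 → 10 → 1  — reaches 1 (happy)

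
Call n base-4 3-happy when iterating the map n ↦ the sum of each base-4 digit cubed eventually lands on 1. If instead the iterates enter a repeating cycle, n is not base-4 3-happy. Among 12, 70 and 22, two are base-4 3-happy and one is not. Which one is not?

12: 12 → 27 → 36 → 9 → 9  — repeats 9 (not base-4 3-happy)
70: 70 → 10 → 16 → 1  — reaches 1 (base-4 3-happy)
22: 22 → 10 → 16 → 1  — reaches 1 (base-4 3-happy)

12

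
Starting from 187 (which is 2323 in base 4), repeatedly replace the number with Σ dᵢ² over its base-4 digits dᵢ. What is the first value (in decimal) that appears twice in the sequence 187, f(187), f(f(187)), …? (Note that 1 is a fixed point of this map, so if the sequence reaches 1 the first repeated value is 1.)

1

187 = (2,3,2,3)_4 → 2² + 3² + 2² + 3² = 4 + 9 + 4 + 9 = 26
26 = (1,2,2)_4 → 1² + 2² + 2² = 1 + 4 + 4 = 9
9 = (2,1)_4 → 2² + 1² = 4 + 1 = 5
5 = (1,1)_4 → 1² + 1² = 1 + 1 = 2
2 = (2)_4 → 2² = 4
4 = (1,0)_4 → 1² + 0² = 1 + 0 = 1  — reached the fixed point 1.
1 → 1, so 1 is the first repeated value.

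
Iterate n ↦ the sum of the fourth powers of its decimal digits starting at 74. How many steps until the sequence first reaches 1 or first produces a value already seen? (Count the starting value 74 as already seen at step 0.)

74 → 7⁴ + 4⁴ = 2657
2657 → 2⁴ + 6⁴ + 5⁴ + 7⁴ = 4338
4338 → 4⁴ + 3⁴ + 3⁴ + 8⁴ = 4514
4514 → 4⁴ + 5⁴ + 1⁴ + 4⁴ = 1138
1138 → 1⁴ + 1⁴ + 3⁴ + 8⁴ = 4179
4179 → 4⁴ + 1⁴ + 7⁴ + 9⁴ = 9219
9219 → 9⁴ + 2⁴ + 1⁴ + 9⁴ = 13139
13139 → 1⁴ + 3⁴ + 1⁴ + 3⁴ + 9⁴ = 6725
6725 → 6⁴ + 7⁴ + 2⁴ + 5⁴ = 4338  — 4338 repeats.
That took 9 steps.

9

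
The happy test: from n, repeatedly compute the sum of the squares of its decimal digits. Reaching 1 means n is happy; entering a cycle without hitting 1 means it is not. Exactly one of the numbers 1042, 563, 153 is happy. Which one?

563

1042: 1042 → 21 → 5 → 25 → 29 → 85 → 89 → 145 → 42 → 20 → 4 → 16 → 37 → 58 → 89  — repeats 89 (not happy)
563: 563 → 70 → 49 → 97 → 130 → 10 → 1  — reaches 1 (happy)
153: 153 → 35 → 34 → 25 → 29 → 85 → 89 → 145 → 42 → 20 → 4 → 16 → 37 → 58 → 89  — repeats 89 (not happy)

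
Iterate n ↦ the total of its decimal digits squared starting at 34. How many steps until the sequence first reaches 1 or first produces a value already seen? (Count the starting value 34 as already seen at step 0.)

12

34 → 3² + 4² = 9 + 16 = 25
25 → 2² + 5² = 4 + 25 = 29
29 → 2² + 9² = 4 + 81 = 85
85 → 8² + 5² = 64 + 25 = 89
89 → 8² + 9² = 64 + 81 = 145
145 → 1² + 4² + 5² = 1 + 16 + 25 = 42
42 → 4² + 2² = 16 + 4 = 20
20 → 2² + 0² = 4 + 0 = 4
4 → 4² = 16
16 → 1² + 6² = 1 + 36 = 37
37 → 3² + 7² = 9 + 49 = 58
58 → 5² + 8² = 25 + 64 = 89  — 89 repeats.
That took 12 steps.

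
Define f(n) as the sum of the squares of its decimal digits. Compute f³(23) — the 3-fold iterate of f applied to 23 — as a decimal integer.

1

23 → 2² + 3² = 4 + 9 = 13
13 → 1² + 3² = 1 + 9 = 10
10 → 1² + 0² = 1 + 0 = 1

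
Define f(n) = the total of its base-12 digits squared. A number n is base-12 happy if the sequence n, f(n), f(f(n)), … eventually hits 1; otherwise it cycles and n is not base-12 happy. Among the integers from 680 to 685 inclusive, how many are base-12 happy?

1

680: 680 → 144 → 1  (reaches 1)
681: 681 → 161 → 27 → 13 → 2 → 4 → 16 → 17 → 26 → 8 → 64 → 41 → 34 → 104 → 128 → 164 → 66 → 61 → 26  (repeats 26)
682: 682 → 180 → 10 → 100 → 80 → 100  (repeats 100)
683: 683 → 201 → 98 → 68 → 89 → 74 → 40 → 25 → 5 → 25  (repeats 25)
684: 684 → 97 → 65 → 50 → 20 → 65  (repeats 65)
685: 685 → 98 → 68 → 89 → 74 → 40 → 25 → 5 → 25  (repeats 25)
base-12 happy: 680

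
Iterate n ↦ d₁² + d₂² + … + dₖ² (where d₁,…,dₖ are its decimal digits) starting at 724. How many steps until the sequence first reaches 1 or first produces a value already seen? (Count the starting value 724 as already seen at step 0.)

14

724 → 7² + 2² + 4² = 49 + 4 + 16 = 69
69 → 6² + 9² = 36 + 81 = 117
117 → 1² + 1² + 7² = 1 + 1 + 49 = 51
51 → 5² + 1² = 25 + 1 = 26
26 → 2² + 6² = 4 + 36 = 40
40 → 4² + 0² = 16 + 0 = 16
16 → 1² + 6² = 1 + 36 = 37
37 → 3² + 7² = 9 + 49 = 58
58 → 5² + 8² = 25 + 64 = 89
89 → 8² + 9² = 64 + 81 = 145
145 → 1² + 4² + 5² = 1 + 16 + 25 = 42
42 → 4² + 2² = 16 + 4 = 20
20 → 2² + 0² = 4 + 0 = 4
4 → 4² = 16  — 16 repeats.
That took 14 steps.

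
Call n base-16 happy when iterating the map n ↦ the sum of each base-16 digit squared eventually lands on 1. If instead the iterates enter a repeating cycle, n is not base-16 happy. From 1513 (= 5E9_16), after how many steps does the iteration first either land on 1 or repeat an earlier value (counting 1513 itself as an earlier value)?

11

1513 = (5,14,9)_16 → 5² + 14² + 9² = 25 + 196 + 81 = 302
302 = (1,2,14)_16 → 1² + 2² + 14² = 1 + 4 + 196 = 201
201 = (12,9)_16 → 12² + 9² = 144 + 81 = 225
225 = (14,1)_16 → 14² + 1² = 196 + 1 = 197
197 = (12,5)_16 → 12² + 5² = 144 + 25 = 169
169 = (10,9)_16 → 10² + 9² = 100 + 81 = 181
181 = (11,5)_16 → 11² + 5² = 121 + 25 = 146
146 = (9,2)_16 → 9² + 2² = 81 + 4 = 85
85 = (5,5)_16 → 5² + 5² = 25 + 25 = 50
50 = (3,2)_16 → 3² + 2² = 9 + 4 = 13
13 = (13)_16 → 13² = 169  — 169 repeats.
That took 11 steps.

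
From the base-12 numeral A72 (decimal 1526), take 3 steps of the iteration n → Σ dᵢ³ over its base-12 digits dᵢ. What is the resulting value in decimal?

1526 = (10,7,2)_12 → 10³ + 7³ + 2³ = 1000 + 343 + 8 = 1351
1351 = (9,4,7)_12 → 9³ + 4³ + 7³ = 729 + 64 + 343 = 1136
1136 = (7,10,8)_12 → 7³ + 10³ + 8³ = 343 + 1000 + 512 = 1855

1855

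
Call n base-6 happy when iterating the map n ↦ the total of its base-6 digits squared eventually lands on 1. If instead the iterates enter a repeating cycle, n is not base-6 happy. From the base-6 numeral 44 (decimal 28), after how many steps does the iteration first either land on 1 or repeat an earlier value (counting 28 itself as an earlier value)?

10

28 = (4,4)_6 → 4² + 4² = 32
32 = (5,2)_6 → 5² + 2² = 29
29 = (4,5)_6 → 4² + 5² = 41
41 = (1,0,5)_6 → 1² + 0² + 5² = 26
26 = (4,2)_6 → 4² + 2² = 20
20 = (3,2)_6 → 3² + 2² = 13
13 = (2,1)_6 → 2² + 1² = 5
5 = (5)_6 → 5² = 25
25 = (4,1)_6 → 4² + 1² = 17
17 = (2,5)_6 → 2² + 5² = 29  — 29 repeats.
That took 10 steps.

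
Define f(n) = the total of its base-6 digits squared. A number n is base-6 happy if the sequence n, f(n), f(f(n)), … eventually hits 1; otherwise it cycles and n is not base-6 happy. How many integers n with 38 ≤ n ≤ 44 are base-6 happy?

1

38: 38 → 5 → 25 → 17 → 29 → 41 → 26 → 20 → 13 → 5  (repeats 5)
39: 39 → 10 → 17 → 29 → 41 → 26 → 20 → 13 → 5 → 25 → 17  (repeats 17)
40: 40 → 17 → 29 → 41 → 26 → 20 → 13 → 5 → 25 → 17  (repeats 17)
41: 41 → 26 → 20 → 13 → 5 → 25 → 17 → 29 → 41  (repeats 41)
42: 42 → 2 → 4 → 16 → 20 → 13 → 5 → 25 → 17 → 29 → 41 → 26 → 20  (repeats 20)
43: 43 → 3 → 9 → 10 → 17 → 29 → 41 → 26 → 20 → 13 → 5 → 25 → 17  (repeats 17)
44: 44 → 6 → 1  (reaches 1)
base-6 happy: 44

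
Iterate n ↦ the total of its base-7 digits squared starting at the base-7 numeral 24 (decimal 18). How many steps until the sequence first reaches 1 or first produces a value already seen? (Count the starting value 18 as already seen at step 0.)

18 = (2,4)_7 → 2² + 4² = 20
20 = (2,6)_7 → 2² + 6² = 40
40 = (5,5)_7 → 5² + 5² = 50
50 = (1,0,1)_7 → 1² + 0² + 1² = 2
2 = (2)_7 → 2² = 4
4 = (4)_7 → 4² = 16
16 = (2,2)_7 → 2² + 2² = 8
8 = (1,1)_7 → 1² + 1² = 2  — 2 repeats.
That took 8 steps.

8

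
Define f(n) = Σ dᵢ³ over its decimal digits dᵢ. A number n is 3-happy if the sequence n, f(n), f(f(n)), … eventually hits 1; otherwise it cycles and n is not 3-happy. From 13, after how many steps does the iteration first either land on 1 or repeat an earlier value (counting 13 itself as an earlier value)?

6

13 → 1³ + 3³ = 28
28 → 2³ + 8³ = 520
520 → 5³ + 2³ + 0³ = 133
133 → 1³ + 3³ + 3³ = 55
55 → 5³ + 5³ = 250
250 → 2³ + 5³ + 0³ = 133  — 133 repeats.
That took 6 steps.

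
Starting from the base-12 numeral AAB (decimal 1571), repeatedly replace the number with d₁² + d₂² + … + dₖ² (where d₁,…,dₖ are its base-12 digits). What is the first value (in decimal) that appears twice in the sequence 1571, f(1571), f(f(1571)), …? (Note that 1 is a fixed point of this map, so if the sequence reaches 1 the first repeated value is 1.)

25

1571 = (10,10,11)_12 → 10² + 10² + 11² = 321
321 = (2,2,9)_12 → 2² + 2² + 9² = 89
89 = (7,5)_12 → 7² + 5² = 74
74 = (6,2)_12 → 6² + 2² = 40
40 = (3,4)_12 → 3² + 4² = 25
25 = (2,1)_12 → 2² + 1² = 5
5 = (5)_12 → 5² = 25  — 25 already appeared earlier.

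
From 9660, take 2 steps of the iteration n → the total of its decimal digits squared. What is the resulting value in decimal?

9660 → 9² + 6² + 6² + 0² = 153
153 → 1² + 5² + 3² = 35

35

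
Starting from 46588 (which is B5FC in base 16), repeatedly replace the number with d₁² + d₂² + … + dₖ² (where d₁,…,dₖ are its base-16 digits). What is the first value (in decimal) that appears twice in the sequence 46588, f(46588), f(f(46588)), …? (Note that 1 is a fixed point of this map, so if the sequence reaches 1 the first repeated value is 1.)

13

46588 = (11,5,15,12)_16 → 11² + 5² + 15² + 12² = 515
515 = (2,0,3)_16 → 2² + 0² + 3² = 13
13 = (13)_16 → 13² = 169
169 = (10,9)_16 → 10² + 9² = 181
181 = (11,5)_16 → 11² + 5² = 146
146 = (9,2)_16 → 9² + 2² = 85
85 = (5,5)_16 → 5² + 5² = 50
50 = (3,2)_16 → 3² + 2² = 13  — 13 already appeared earlier.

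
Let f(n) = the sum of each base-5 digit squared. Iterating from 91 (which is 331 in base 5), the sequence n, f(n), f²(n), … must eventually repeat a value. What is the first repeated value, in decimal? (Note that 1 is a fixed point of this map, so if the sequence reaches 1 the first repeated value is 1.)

1

91 = (3,3,1)_5 → 3² + 3² + 1² = 19
19 = (3,4)_5 → 3² + 4² = 25
25 = (1,0,0)_5 → 1² + 0² + 0² = 1  — reached the fixed point 1.
1 → 1, so 1 is the first repeated value.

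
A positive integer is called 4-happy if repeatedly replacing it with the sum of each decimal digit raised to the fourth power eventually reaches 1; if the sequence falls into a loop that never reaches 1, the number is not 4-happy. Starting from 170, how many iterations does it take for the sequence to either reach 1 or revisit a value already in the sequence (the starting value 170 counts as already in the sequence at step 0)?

4

170 → 2402
2402 → 288
288 → 8208
8208 → 8208  — 8208 repeats.
That took 4 steps.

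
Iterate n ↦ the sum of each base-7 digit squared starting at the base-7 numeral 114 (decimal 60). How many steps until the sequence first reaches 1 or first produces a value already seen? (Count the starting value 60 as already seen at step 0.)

9

60 = (1,1,4)_7 → 1² + 1² + 4² = 18
18 = (2,4)_7 → 2² + 4² = 20
20 = (2,6)_7 → 2² + 6² = 40
40 = (5,5)_7 → 5² + 5² = 50
50 = (1,0,1)_7 → 1² + 0² + 1² = 2
2 = (2)_7 → 2² = 4
4 = (4)_7 → 4² = 16
16 = (2,2)_7 → 2² + 2² = 8
8 = (1,1)_7 → 1² + 1² = 2  — 2 repeats.
That took 9 steps.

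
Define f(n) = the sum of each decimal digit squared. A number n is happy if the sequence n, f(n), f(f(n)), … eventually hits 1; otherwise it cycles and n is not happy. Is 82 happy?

82 → 8² + 2² = 68
68 → 6² + 8² = 100
100 → 1² + 0² + 0² = 1  — reached 1.

happy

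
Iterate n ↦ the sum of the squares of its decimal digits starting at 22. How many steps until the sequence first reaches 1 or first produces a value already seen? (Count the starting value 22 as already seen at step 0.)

22 → 2² + 2² = 4 + 4 = 8
8 → 8² = 64
64 → 6² + 4² = 36 + 16 = 52
52 → 5² + 2² = 25 + 4 = 29
29 → 2² + 9² = 4 + 81 = 85
85 → 8² + 5² = 64 + 25 = 89
89 → 8² + 9² = 64 + 81 = 145
145 → 1² + 4² + 5² = 1 + 16 + 25 = 42
42 → 4² + 2² = 16 + 4 = 20
20 → 2² + 0² = 4 + 0 = 4
4 → 4² = 16
16 → 1² + 6² = 1 + 36 = 37
37 → 3² + 7² = 9 + 49 = 58
58 → 5² + 8² = 25 + 64 = 89  — 89 repeats.
That took 14 steps.

14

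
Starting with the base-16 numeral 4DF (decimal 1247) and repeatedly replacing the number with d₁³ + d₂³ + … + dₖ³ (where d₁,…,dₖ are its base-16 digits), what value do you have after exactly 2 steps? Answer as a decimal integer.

1247 = (4,13,15)_16 → 4³ + 13³ + 15³ = 5636
5636 = (1,6,0,4)_16 → 1³ + 6³ + 0³ + 4³ = 281

281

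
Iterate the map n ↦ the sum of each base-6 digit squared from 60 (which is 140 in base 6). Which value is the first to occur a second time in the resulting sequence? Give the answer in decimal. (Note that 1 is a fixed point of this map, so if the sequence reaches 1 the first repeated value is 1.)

17

60 = (1,4,0)_6 → 1² + 4² + 0² = 17
17 = (2,5)_6 → 2² + 5² = 29
29 = (4,5)_6 → 4² + 5² = 41
41 = (1,0,5)_6 → 1² + 0² + 5² = 26
26 = (4,2)_6 → 4² + 2² = 20
20 = (3,2)_6 → 3² + 2² = 13
13 = (2,1)_6 → 2² + 1² = 5
5 = (5)_6 → 5² = 25
25 = (4,1)_6 → 4² + 1² = 17  — 17 already appeared earlier.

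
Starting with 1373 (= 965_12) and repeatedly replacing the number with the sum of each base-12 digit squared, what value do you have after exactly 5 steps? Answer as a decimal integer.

29

1373 = (9,6,5)_12 → 9² + 6² + 5² = 81 + 36 + 25 = 142
142 = (11,10)_12 → 11² + 10² = 121 + 100 = 221
221 = (1,6,5)_12 → 1² + 6² + 5² = 1 + 36 + 25 = 62
62 = (5,2)_12 → 5² + 2² = 25 + 4 = 29
29 = (2,5)_12 → 2² + 5² = 4 + 25 = 29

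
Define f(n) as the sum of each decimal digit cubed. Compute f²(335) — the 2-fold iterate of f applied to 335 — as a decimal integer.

1073

335 → 3³ + 3³ + 5³ = 27 + 27 + 125 = 179
179 → 1³ + 7³ + 9³ = 1 + 343 + 729 = 1073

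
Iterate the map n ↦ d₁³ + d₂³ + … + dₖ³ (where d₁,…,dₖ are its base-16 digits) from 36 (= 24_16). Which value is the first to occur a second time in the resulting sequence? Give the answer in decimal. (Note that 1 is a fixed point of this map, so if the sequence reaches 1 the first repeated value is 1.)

72

36 = (2,4)_16 → 2³ + 4³ = 72
72 = (4,8)_16 → 4³ + 8³ = 576
576 = (2,4,0)_16 → 2³ + 4³ + 0³ = 72  — 72 already appeared earlier.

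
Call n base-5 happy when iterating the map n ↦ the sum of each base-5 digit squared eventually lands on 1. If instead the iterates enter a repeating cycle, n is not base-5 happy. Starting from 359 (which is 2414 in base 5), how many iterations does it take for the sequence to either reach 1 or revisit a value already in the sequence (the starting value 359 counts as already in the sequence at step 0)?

5

359 = (2,4,1,4)_5 → 2² + 4² + 1² + 4² = 4 + 16 + 1 + 16 = 37
37 = (1,2,2)_5 → 1² + 2² + 2² = 1 + 4 + 4 = 9
9 = (1,4)_5 → 1² + 4² = 1 + 16 = 17
17 = (3,2)_5 → 3² + 2² = 9 + 4 = 13
13 = (2,3)_5 → 2² + 3² = 4 + 9 = 13  — 13 repeats.
That took 5 steps.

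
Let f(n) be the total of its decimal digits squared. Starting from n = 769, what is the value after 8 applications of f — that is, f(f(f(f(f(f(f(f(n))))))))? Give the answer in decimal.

769 → 7² + 6² + 9² = 166
166 → 1² + 6² + 6² = 73
73 → 7² + 3² = 58
58 → 5² + 8² = 89
89 → 8² + 9² = 145
145 → 1² + 4² + 5² = 42
42 → 4² + 2² = 20
20 → 2² + 0² = 4

4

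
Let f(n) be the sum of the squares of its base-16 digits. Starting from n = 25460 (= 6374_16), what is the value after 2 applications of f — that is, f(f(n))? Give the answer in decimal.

232

25460 = (6,3,7,4)_16 → 6² + 3² + 7² + 4² = 36 + 9 + 49 + 16 = 110
110 = (6,14)_16 → 6² + 14² = 36 + 196 = 232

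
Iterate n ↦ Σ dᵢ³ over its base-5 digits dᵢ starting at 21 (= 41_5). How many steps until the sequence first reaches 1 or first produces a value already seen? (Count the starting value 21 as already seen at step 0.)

21 = (4,1)_5 → 4³ + 1³ = 65
65 = (2,3,0)_5 → 2³ + 3³ + 0³ = 35
35 = (1,2,0)_5 → 1³ + 2³ + 0³ = 9
9 = (1,4)_5 → 1³ + 4³ = 65  — 65 repeats.
That took 4 steps.

4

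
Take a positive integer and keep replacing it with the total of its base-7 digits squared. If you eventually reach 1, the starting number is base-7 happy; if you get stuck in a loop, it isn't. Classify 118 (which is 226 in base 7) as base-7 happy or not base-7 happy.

118 = (2,2,6)_7 → 2² + 2² + 6² = 4 + 4 + 36 = 44
44 = (6,2)_7 → 6² + 2² = 36 + 4 = 40
40 = (5,5)_7 → 5² + 5² = 25 + 25 = 50
50 = (1,0,1)_7 → 1² + 0² + 1² = 1 + 0 + 1 = 2
2 = (2)_7 → 2² = 4
4 = (4)_7 → 4² = 16
16 = (2,2)_7 → 2² + 2² = 4 + 4 = 8
8 = (1,1)_7 → 1² + 1² = 1 + 1 = 2  — 2 already seen; the sequence cycles without reaching 1.

not base-7 happy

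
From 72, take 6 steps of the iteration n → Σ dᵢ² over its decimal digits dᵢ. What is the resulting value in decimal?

72 → 53
53 → 34
34 → 25
25 → 29
29 → 85
85 → 89

89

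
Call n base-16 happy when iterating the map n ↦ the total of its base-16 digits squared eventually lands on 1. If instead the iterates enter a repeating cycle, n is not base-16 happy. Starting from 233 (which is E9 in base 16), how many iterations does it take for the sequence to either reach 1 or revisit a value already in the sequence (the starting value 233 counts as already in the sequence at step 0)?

10

233 = (14,9)_16 → 14² + 9² = 277
277 = (1,1,5)_16 → 1² + 1² + 5² = 27
27 = (1,11)_16 → 1² + 11² = 122
122 = (7,10)_16 → 7² + 10² = 149
149 = (9,5)_16 → 9² + 5² = 106
106 = (6,10)_16 → 6² + 10² = 136
136 = (8,8)_16 → 8² + 8² = 128
128 = (8,0)_16 → 8² + 0² = 64
64 = (4,0)_16 → 4² + 0² = 16
16 = (1,0)_16 → 1² + 0² = 1  — reached 1.
That took 10 steps.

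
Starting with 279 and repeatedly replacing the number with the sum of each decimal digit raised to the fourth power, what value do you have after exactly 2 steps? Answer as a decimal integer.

279 → 8978
8978 → 17154

17154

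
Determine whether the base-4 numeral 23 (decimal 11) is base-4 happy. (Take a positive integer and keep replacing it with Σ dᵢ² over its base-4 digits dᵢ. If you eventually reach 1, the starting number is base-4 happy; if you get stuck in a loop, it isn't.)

base-4 happy

11 = (2,3)_4 → 2² + 3² = 13
13 = (3,1)_4 → 3² + 1² = 10
10 = (2,2)_4 → 2² + 2² = 8
8 = (2,0)_4 → 2² + 0² = 4
4 = (1,0)_4 → 1² + 0² = 1  — reached 1.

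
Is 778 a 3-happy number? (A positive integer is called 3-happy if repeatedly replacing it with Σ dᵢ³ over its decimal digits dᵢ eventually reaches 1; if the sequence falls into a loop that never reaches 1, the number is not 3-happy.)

778 → 7³ + 7³ + 8³ = 1198
1198 → 1³ + 1³ + 9³ + 8³ = 1243
1243 → 1³ + 2³ + 4³ + 3³ = 100
100 → 1³ + 0³ + 0³ = 1  — reached 1.

3-happy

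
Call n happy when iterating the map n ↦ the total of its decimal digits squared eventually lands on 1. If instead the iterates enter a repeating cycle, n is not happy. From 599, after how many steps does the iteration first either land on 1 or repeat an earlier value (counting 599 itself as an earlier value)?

14

599 → 5² + 9² + 9² = 25 + 81 + 81 = 187
187 → 1² + 8² + 7² = 1 + 64 + 49 = 114
114 → 1² + 1² + 4² = 1 + 1 + 16 = 18
18 → 1² + 8² = 1 + 64 = 65
65 → 6² + 5² = 36 + 25 = 61
61 → 6² + 1² = 36 + 1 = 37
37 → 3² + 7² = 9 + 49 = 58
58 → 5² + 8² = 25 + 64 = 89
89 → 8² + 9² = 64 + 81 = 145
145 → 1² + 4² + 5² = 1 + 16 + 25 = 42
42 → 4² + 2² = 16 + 4 = 20
20 → 2² + 0² = 4 + 0 = 4
4 → 4² = 16
16 → 1² + 6² = 1 + 36 = 37  — 37 repeats.
That took 14 steps.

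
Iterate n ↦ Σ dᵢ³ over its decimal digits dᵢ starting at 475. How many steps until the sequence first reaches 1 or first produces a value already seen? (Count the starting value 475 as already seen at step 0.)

475 → 4³ + 7³ + 5³ = 64 + 343 + 125 = 532
532 → 5³ + 3³ + 2³ = 125 + 27 + 8 = 160
160 → 1³ + 6³ + 0³ = 1 + 216 + 0 = 217
217 → 2³ + 1³ + 7³ = 8 + 1 + 343 = 352
352 → 3³ + 5³ + 2³ = 27 + 125 + 8 = 160  — 160 repeats.
That took 5 steps.

5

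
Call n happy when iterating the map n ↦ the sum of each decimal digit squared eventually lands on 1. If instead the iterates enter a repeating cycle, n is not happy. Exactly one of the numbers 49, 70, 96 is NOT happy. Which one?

49: 49 → 97 → 130 → 10 → 1  — reaches 1 (happy)
70: 70 → 49 → 97 → 130 → 10 → 1  — reaches 1 (happy)
96: 96 → 117 → 51 → 26 → 40 → 16 → 37 → 58 → 89 → 145 → 42 → 20 → 4 → 16  — repeats 16 (not happy)

96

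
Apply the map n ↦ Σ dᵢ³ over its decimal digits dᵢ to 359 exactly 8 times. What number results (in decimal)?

371

359 → 3³ + 5³ + 9³ = 881
881 → 8³ + 8³ + 1³ = 1025
1025 → 1³ + 0³ + 2³ + 5³ = 134
134 → 1³ + 3³ + 4³ = 92
92 → 9³ + 2³ = 737
737 → 7³ + 3³ + 7³ = 713
713 → 7³ + 1³ + 3³ = 371
371 → 3³ + 7³ + 1³ = 371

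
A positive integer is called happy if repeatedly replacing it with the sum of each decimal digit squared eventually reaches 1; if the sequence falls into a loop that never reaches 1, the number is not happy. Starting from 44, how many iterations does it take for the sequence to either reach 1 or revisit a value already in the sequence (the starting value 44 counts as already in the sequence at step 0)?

4

44 → 4² + 4² = 32
32 → 3² + 2² = 13
13 → 1² + 3² = 10
10 → 1² + 0² = 1  — reached 1.
That took 4 steps.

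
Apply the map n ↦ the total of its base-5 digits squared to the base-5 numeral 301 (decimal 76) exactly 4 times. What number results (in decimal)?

76 = (3,0,1)_5 → 3² + 0² + 1² = 9 + 0 + 1 = 10
10 = (2,0)_5 → 2² + 0² = 4 + 0 = 4
4 = (4)_5 → 4² = 16
16 = (3,1)_5 → 3² + 1² = 9 + 1 = 10

10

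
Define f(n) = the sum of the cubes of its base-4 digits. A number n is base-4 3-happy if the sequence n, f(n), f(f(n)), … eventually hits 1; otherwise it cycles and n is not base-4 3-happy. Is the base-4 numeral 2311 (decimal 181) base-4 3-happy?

base-4 3-happy

181 = (2,3,1,1)_4 → 2³ + 3³ + 1³ + 1³ = 37
37 = (2,1,1)_4 → 2³ + 1³ + 1³ = 10
10 = (2,2)_4 → 2³ + 2³ = 16
16 = (1,0,0)_4 → 1³ + 0³ + 0³ = 1  — reached 1.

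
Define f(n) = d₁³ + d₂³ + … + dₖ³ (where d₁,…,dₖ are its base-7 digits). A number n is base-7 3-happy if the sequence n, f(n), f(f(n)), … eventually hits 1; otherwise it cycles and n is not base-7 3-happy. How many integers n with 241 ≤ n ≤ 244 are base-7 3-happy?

1

241: 241 → 307 → 433 → 343 → 1  (reaches 1)
242: 242 → 344 → 2 → 8 → 2  (repeats 2)
243: 243 → 405 → 219 → 99 → 9 → 9  (repeats 9)
244: 244 → 496 → 244  (repeats 244)
base-7 3-happy: 241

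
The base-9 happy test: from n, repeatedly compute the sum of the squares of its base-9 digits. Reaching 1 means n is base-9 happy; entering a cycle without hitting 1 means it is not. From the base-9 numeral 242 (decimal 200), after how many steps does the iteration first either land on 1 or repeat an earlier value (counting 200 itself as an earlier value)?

200 = (2,4,2)_9 → 2² + 4² + 2² = 24
24 = (2,6)_9 → 2² + 6² = 40
40 = (4,4)_9 → 4² + 4² = 32
32 = (3,5)_9 → 3² + 5² = 34
34 = (3,7)_9 → 3² + 7² = 58
58 = (6,4)_9 → 6² + 4² = 52
52 = (5,7)_9 → 5² + 7² = 74
74 = (8,2)_9 → 8² + 2² = 68
68 = (7,5)_9 → 7² + 5² = 74  — 74 repeats.
That took 9 steps.

9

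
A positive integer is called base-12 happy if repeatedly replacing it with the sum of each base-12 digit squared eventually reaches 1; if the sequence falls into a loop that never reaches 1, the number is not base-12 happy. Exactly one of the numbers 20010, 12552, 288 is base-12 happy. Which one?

20010

20010: 20010 → 314 → 12 → 1  — reaches 1 (base-12 happy)
12552: 12552 → 62 → 29 → 29  — repeats 29 (not base-12 happy)
288: 288 → 4 → 16 → 17 → 26 → 8 → 64 → 41 → 34 → 104 → 128 → 164 → 66 → 61 → 26  — repeats 26 (not base-12 happy)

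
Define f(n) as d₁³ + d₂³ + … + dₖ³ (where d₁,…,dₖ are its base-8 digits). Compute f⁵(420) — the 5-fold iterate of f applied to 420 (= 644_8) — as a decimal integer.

55

420 = (6,4,4)_8 → 6³ + 4³ + 4³ = 216 + 64 + 64 = 344
344 = (5,3,0)_8 → 5³ + 3³ + 0³ = 125 + 27 + 0 = 152
152 = (2,3,0)_8 → 2³ + 3³ + 0³ = 8 + 27 + 0 = 35
35 = (4,3)_8 → 4³ + 3³ = 64 + 27 = 91
91 = (1,3,3)_8 → 1³ + 3³ + 3³ = 1 + 27 + 27 = 55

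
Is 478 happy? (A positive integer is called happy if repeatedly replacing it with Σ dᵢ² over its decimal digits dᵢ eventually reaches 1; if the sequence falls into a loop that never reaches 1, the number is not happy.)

478 → 4² + 7² + 8² = 16 + 49 + 64 = 129
129 → 1² + 2² + 9² = 1 + 4 + 81 = 86
86 → 8² + 6² = 64 + 36 = 100
100 → 1² + 0² + 0² = 1 + 0 + 0 = 1  — reached 1.

happy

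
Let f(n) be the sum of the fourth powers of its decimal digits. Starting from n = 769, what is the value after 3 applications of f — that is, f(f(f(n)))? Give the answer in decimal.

6834

769 → 7⁴ + 6⁴ + 9⁴ = 2401 + 1296 + 6561 = 10258
10258 → 1⁴ + 0⁴ + 2⁴ + 5⁴ + 8⁴ = 1 + 0 + 16 + 625 + 4096 = 4738
4738 → 4⁴ + 7⁴ + 3⁴ + 8⁴ = 256 + 2401 + 81 + 4096 = 6834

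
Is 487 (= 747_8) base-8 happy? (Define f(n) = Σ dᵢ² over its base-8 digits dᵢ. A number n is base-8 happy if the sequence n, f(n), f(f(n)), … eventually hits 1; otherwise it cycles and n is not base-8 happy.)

not base-8 happy

487 = (7,4,7)_8 → 7² + 4² + 7² = 49 + 16 + 49 = 114
114 = (1,6,2)_8 → 1² + 6² + 2² = 1 + 36 + 4 = 41
41 = (5,1)_8 → 5² + 1² = 25 + 1 = 26
26 = (3,2)_8 → 3² + 2² = 9 + 4 = 13
13 = (1,5)_8 → 1² + 5² = 1 + 25 = 26  — 26 already seen; the sequence cycles without reaching 1.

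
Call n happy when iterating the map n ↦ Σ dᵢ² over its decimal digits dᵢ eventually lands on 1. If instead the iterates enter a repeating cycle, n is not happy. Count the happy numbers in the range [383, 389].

383: 383 → 82 → 68 → 100 → 1  (reaches 1)
384: 384 → 89 → 145 → 42 → 20 → 4 → 16 → 37 → 58 → 89  (repeats 89)
385: 385 → 98 → 145 → 42 → 20 → 4 → 16 → 37 → 58 → 89 → 145  (repeats 145)
386: 386 → 109 → 82 → 68 → 100 → 1  (reaches 1)
387: 387 → 122 → 9 → 81 → 65 → 61 → 37 → 58 → 89 → 145 → 42 → 20 → 4 → 16 → 37  (repeats 37)
388: 388 → 137 → 59 → 106 → 37 → 58 → 89 → 145 → 42 → 20 → 4 → 16 → 37  (repeats 37)
389: 389 → 154 → 42 → 20 → 4 → 16 → 37 → 58 → 89 → 145 → 42  (repeats 42)
happy: 383, 386

2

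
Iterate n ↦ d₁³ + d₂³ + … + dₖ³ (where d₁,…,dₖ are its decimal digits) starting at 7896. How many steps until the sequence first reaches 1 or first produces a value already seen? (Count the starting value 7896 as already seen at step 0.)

4

7896 → 7³ + 8³ + 9³ + 6³ = 1800
1800 → 1³ + 8³ + 0³ + 0³ = 513
513 → 5³ + 1³ + 3³ = 153
153 → 1³ + 5³ + 3³ = 153  — 153 repeats.
That took 4 steps.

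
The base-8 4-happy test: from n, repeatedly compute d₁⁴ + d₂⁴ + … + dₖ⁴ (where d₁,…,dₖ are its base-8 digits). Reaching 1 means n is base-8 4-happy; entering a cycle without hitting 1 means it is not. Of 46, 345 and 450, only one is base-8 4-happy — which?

46: 46 → 1921 → 1378 → 913 → 1314 → 544 → 257 → 257  — repeats 257 (not base-8 4-happy)
345: 345 → 707 → 163 → 353 → 882 → 1938 → 1409 → 1313 → 529 → 18 → 32 → 256 → 256  — repeats 256 (not base-8 4-happy)
450: 450 → 2417 → 2178 → 288 → 512 → 1  — reaches 1 (base-8 4-happy)

450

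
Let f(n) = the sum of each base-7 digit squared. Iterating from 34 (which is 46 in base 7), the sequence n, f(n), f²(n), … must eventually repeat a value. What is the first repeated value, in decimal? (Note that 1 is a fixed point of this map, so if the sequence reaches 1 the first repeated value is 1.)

10

34 = (4,6)_7 → 4² + 6² = 52
52 = (1,0,3)_7 → 1² + 0² + 3² = 10
10 = (1,3)_7 → 1² + 3² = 10  — 10 already appeared earlier.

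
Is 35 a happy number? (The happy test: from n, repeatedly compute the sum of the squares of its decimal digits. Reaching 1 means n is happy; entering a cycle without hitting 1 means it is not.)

not happy

35 → 34
34 → 25
25 → 29
29 → 85
85 → 89
89 → 145
145 → 42
42 → 20
20 → 4
4 → 16
16 → 37
37 → 58
58 → 89  — 89 already seen; the sequence cycles without reaching 1.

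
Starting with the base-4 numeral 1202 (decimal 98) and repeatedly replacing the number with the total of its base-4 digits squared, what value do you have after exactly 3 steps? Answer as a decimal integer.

2

98 = (1,2,0,2)_4 → 1² + 2² + 0² + 2² = 1 + 4 + 0 + 4 = 9
9 = (2,1)_4 → 2² + 1² = 4 + 1 = 5
5 = (1,1)_4 → 1² + 1² = 1 + 1 = 2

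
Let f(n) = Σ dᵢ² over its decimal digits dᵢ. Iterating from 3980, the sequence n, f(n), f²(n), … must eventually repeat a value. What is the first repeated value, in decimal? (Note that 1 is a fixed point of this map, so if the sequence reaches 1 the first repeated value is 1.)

3980 → 3² + 9² + 8² + 0² = 154
154 → 1² + 5² + 4² = 42
42 → 4² + 2² = 20
20 → 2² + 0² = 4
4 → 4² = 16
16 → 1² + 6² = 37
37 → 3² + 7² = 58
58 → 5² + 8² = 89
89 → 8² + 9² = 145
145 → 1² + 4² + 5² = 42  — 42 already appeared earlier.

42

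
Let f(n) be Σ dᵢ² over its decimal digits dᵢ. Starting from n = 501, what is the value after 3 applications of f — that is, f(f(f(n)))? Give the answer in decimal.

501 → 5² + 0² + 1² = 25 + 0 + 1 = 26
26 → 2² + 6² = 4 + 36 = 40
40 → 4² + 0² = 16 + 0 = 16

16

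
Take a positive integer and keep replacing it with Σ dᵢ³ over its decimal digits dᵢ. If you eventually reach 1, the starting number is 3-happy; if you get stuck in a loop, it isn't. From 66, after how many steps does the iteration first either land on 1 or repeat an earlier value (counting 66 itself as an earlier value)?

7

66 → 6³ + 6³ = 216 + 216 = 432
432 → 4³ + 3³ + 2³ = 64 + 27 + 8 = 99
99 → 9³ + 9³ = 729 + 729 = 1458
1458 → 1³ + 4³ + 5³ + 8³ = 1 + 64 + 125 + 512 = 702
702 → 7³ + 0³ + 2³ = 343 + 0 + 8 = 351
351 → 3³ + 5³ + 1³ = 27 + 125 + 1 = 153
153 → 1³ + 5³ + 3³ = 1 + 125 + 27 = 153  — 153 repeats.
That took 7 steps.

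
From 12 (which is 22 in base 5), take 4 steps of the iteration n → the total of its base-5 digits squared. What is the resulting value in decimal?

16

12 = (2,2)_5 → 2² + 2² = 8
8 = (1,3)_5 → 1² + 3² = 10
10 = (2,0)_5 → 2² + 0² = 4
4 = (4)_5 → 4² = 16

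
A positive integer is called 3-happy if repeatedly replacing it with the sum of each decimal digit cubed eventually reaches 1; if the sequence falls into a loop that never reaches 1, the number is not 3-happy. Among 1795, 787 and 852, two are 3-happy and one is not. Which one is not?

852

1795: 1795 → 1198 → 1243 → 100 → 1  — reaches 1 (3-happy)
787: 787 → 1198 → 1243 → 100 → 1  — reaches 1 (3-happy)
852: 852 → 645 → 405 → 189 → 1242 → 81 → 513 → 153 → 153  — repeats 153 (not 3-happy)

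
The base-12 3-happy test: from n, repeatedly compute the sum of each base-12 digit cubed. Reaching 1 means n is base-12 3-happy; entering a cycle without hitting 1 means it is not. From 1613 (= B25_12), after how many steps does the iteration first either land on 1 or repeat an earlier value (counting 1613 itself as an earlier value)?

1613 = (11,2,5)_12 → 1464
1464 = (10,2,0)_12 → 1008
1008 = (7,0,0)_12 → 343
343 = (2,4,7)_12 → 415
415 = (2,10,7)_12 → 1351
1351 = (9,4,7)_12 → 1136
1136 = (7,10,8)_12 → 1855
1855 = (1,0,10,7)_12 → 1344
1344 = (9,4,0)_12 → 793
793 = (5,6,1)_12 → 342
342 = (2,4,6)_12 → 288
288 = (2,0,0)_12 → 8
8 = (8)_12 → 512
512 = (3,6,8)_12 → 755
755 = (5,2,11)_12 → 1464  — 1464 repeats.
That took 15 steps.

15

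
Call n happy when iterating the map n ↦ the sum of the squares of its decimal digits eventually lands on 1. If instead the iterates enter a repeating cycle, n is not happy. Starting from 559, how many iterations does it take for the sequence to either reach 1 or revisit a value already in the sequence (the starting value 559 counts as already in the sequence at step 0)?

559 → 5² + 5² + 9² = 131
131 → 1² + 3² + 1² = 11
11 → 1² + 1² = 2
2 → 2² = 4
4 → 4² = 16
16 → 1² + 6² = 37
37 → 3² + 7² = 58
58 → 5² + 8² = 89
89 → 8² + 9² = 145
145 → 1² + 4² + 5² = 42
42 → 4² + 2² = 20
20 → 2² + 0² = 4  — 4 repeats.
That took 12 steps.

12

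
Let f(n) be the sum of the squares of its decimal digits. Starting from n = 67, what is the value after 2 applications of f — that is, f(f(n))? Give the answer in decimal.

89

67 → 6² + 7² = 85
85 → 8² + 5² = 89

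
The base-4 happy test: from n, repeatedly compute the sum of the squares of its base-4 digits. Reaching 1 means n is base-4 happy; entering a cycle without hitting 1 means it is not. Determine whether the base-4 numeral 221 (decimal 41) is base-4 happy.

base-4 happy

41 = (2,2,1)_4 → 9
9 = (2,1)_4 → 5
5 = (1,1)_4 → 2
2 = (2)_4 → 4
4 = (1,0)_4 → 1  — reached 1.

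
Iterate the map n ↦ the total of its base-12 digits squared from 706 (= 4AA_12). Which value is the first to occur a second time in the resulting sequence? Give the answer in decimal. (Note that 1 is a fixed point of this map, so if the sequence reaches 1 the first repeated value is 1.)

706 = (4,10,10)_12 → 4² + 10² + 10² = 216
216 = (1,6,0)_12 → 1² + 6² + 0² = 37
37 = (3,1)_12 → 3² + 1² = 10
10 = (10)_12 → 10² = 100
100 = (8,4)_12 → 8² + 4² = 80
80 = (6,8)_12 → 6² + 8² = 100  — 100 already appeared earlier.

100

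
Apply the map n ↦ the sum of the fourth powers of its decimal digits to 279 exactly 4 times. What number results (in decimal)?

4449

279 → 2⁴ + 7⁴ + 9⁴ = 8978
8978 → 8⁴ + 9⁴ + 7⁴ + 8⁴ = 17154
17154 → 1⁴ + 7⁴ + 1⁴ + 5⁴ + 4⁴ = 3284
3284 → 3⁴ + 2⁴ + 8⁴ + 4⁴ = 4449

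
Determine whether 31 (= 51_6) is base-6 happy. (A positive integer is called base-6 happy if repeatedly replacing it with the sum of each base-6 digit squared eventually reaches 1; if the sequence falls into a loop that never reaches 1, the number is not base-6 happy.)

31 = (5,1)_6 → 5² + 1² = 25 + 1 = 26
26 = (4,2)_6 → 4² + 2² = 16 + 4 = 20
20 = (3,2)_6 → 3² + 2² = 9 + 4 = 13
13 = (2,1)_6 → 2² + 1² = 4 + 1 = 5
5 = (5)_6 → 5² = 25
25 = (4,1)_6 → 4² + 1² = 16 + 1 = 17
17 = (2,5)_6 → 2² + 5² = 4 + 25 = 29
29 = (4,5)_6 → 4² + 5² = 16 + 25 = 41
41 = (1,0,5)_6 → 1² + 0² + 5² = 1 + 0 + 25 = 26  — 26 already seen; the sequence cycles without reaching 1.

not base-6 happy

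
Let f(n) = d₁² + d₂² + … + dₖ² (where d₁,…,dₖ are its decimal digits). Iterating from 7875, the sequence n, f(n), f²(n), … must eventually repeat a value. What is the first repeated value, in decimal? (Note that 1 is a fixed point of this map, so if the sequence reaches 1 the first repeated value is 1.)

37

7875 → 7² + 8² + 7² + 5² = 49 + 64 + 49 + 25 = 187
187 → 1² + 8² + 7² = 1 + 64 + 49 = 114
114 → 1² + 1² + 4² = 1 + 1 + 16 = 18
18 → 1² + 8² = 1 + 64 = 65
65 → 6² + 5² = 36 + 25 = 61
61 → 6² + 1² = 36 + 1 = 37
37 → 3² + 7² = 9 + 49 = 58
58 → 5² + 8² = 25 + 64 = 89
89 → 8² + 9² = 64 + 81 = 145
145 → 1² + 4² + 5² = 1 + 16 + 25 = 42
42 → 4² + 2² = 16 + 4 = 20
20 → 2² + 0² = 4 + 0 = 4
4 → 4² = 16
16 → 1² + 6² = 1 + 36 = 37  — 37 already appeared earlier.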